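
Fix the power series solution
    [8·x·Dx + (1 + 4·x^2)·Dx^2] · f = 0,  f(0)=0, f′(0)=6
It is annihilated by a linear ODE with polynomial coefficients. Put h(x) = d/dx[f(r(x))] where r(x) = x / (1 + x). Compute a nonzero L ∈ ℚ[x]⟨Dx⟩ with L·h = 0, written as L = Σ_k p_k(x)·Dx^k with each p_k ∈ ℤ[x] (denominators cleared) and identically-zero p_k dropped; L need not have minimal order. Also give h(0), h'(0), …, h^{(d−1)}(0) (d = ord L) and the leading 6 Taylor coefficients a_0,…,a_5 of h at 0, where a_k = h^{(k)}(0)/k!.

f: a_k = 0, 6, 0, -8, 0, 96/5, …
f∘r: x↦r, Dx↦Dx/r' in L_f ⇒ L₀.
Differentiate: ansatz ord ≤ ord L₀ ⇒ L.
L = (2 + 10·x) + (1 + 2·x + 5·x^2)·Dx  (order 1).
h: a_k = 6, -12, -6, 72, -114, -132, …
ICs: h(0) = 6.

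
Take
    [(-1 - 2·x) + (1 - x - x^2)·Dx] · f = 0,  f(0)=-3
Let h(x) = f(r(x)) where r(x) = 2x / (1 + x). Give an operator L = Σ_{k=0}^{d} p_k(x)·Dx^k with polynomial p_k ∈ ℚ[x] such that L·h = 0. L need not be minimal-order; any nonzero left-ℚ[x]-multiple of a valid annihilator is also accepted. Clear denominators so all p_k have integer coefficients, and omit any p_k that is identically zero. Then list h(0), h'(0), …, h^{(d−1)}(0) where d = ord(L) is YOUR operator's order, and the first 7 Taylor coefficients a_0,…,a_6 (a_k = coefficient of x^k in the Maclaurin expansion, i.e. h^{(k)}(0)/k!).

L = (2 + 10·x) + (-1 - x + 5·x^2 + 5·x^3)·Dx  (order 1).
h: a_k = -3, -6, -18, -30, -90, -150, -450, …
ICs: h(0) = -3.

f: a_k = -3, -3, -6, -9, -15, -24, -39, …
h₀=f(r): pull back L_f along r ⇒ L₀.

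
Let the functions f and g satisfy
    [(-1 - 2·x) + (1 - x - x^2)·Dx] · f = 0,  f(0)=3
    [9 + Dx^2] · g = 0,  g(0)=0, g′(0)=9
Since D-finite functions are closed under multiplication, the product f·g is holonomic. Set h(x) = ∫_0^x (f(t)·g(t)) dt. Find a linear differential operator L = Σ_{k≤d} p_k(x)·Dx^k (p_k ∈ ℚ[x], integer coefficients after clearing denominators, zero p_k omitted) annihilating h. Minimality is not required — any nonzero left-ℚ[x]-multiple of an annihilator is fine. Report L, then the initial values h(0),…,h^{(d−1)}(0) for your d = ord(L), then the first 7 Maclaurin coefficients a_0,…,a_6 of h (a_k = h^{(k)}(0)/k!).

L = (-7 + 9·x + 9·x^2)·Dx + (2 + 4·x)·Dx^2 + (-1 + x + x^2)·Dx^3  (order 3).
h: a_k = 0, 0, 27/2, 9, 27/8, 81/10, 963/80, …
ICs: h(0) = 0, h′(0) = 0, h′′(0) = 27.

f: a_k = 3, 3, 6, 9, 15, 24, 39, …
g: a_k = 0, 9, 0, -27/2, 0, 243/40, 0, …
f·g: L₀ = L_f ⊗_s L_g, ord ≤ 1·2.
h=∫₀ˣh₀: take L = L₀·Dx.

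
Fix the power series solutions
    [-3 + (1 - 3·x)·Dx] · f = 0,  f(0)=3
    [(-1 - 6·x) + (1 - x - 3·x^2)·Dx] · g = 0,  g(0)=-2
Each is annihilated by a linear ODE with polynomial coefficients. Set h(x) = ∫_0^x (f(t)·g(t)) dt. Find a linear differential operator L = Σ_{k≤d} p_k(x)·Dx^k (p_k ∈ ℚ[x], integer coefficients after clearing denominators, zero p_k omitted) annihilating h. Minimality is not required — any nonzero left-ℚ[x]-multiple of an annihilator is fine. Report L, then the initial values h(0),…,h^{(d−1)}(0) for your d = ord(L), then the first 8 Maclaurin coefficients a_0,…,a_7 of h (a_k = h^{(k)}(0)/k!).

f: a_k = 3, 9, 27, 81, 243, 729, 2187, 6561, …
g: a_k = -2, -2, -8, -14, -38, -80, -194, -434, …
h₀=f·g: eliminate ⇒ L₀, order ≤ 1·1.
h=∫h₀ ⇒ L = L₀·Dx.
L = (-4 + 27·x^2)·Dx + (1 - 4·x + 9·x^3)·Dx^2  (order 2).
h: a_k = 0, -6, -12, -32, -165/2, -1104/5, -592, -11238/7, …
ICs: h(0) = 0, h′(0) = -6.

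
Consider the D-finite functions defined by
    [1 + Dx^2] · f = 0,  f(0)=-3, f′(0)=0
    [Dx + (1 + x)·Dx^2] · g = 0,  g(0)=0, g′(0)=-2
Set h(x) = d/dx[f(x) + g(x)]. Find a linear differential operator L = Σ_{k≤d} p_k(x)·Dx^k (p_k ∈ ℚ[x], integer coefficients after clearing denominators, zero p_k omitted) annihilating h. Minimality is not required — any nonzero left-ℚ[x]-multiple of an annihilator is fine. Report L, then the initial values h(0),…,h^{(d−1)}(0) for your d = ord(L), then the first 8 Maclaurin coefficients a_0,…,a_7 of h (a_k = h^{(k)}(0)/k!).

f: a_k = -3, 0, 3/2, 0, -1/8, 0, 1/240, 0, …
g: a_k = 0, -2, 1, -2/3, 1/2, -2/5, 1/3, -2/7, …
f+g: L₀ = lclm(L_f,L_g), ord ≤ 2+2.
Differentiate: ansatz ord ≤ ord L₀ ⇒ L.
L = (7 + 2·x + x^2) + (3 + 5·x + 3·x^2 + x^3)·Dx + (7 + 2·x + x^2)·Dx^2 + (3 + 5·x + 3·x^2 + x^3)·Dx^3  (order 3).
h: a_k = -2, 5, -2, 3/2, -2, 81/40, -2, 3359/1680, …
ICs: h(0) = -2, h′(0) = 5, h′′(0) = -4.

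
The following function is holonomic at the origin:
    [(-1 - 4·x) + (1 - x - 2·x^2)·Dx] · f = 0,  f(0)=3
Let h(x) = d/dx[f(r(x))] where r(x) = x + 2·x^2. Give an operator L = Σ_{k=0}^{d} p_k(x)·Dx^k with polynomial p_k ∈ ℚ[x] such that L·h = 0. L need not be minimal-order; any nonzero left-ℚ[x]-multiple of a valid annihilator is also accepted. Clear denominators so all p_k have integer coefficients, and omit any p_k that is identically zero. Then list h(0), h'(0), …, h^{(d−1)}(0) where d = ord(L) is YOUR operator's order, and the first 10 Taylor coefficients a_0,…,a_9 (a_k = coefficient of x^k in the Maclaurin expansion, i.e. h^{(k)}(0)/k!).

L = (10 + 72·x + 240·x^2 + 544·x^3 + 1344·x^4 + 1920·x^5 + 1280·x^6) + (-1 - 7·x - 12·x^2 + 32·x^3 + 200·x^4 + 384·x^5 + 448·x^6 + 256·x^7)·Dx  (order 1).
h: a_k = 3, 30, 153, 636, 2535, 10026, 37653, 139128, 506979, 1822950, …
ICs: h(0) = 3.

f: a_k = 3, 3, 9, 15, 33, 63, 129, 255, 513, 1023, …
Change of var in L_f (x↦r) gives L₀.
Differentiate: ansatz ord ≤ ord L₀ ⇒ L.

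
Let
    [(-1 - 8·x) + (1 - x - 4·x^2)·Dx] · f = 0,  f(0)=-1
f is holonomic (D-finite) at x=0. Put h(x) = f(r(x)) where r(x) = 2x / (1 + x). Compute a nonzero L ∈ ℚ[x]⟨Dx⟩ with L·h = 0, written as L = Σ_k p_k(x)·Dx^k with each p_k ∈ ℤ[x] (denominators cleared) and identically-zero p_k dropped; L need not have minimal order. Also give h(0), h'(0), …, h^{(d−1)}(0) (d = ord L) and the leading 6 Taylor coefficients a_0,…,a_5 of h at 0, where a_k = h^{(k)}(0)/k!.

f: a_k = -1, -1, -5, -9, -29, -65, …
L₀ from L_f via x↦r, Dx↦r'^{-1}Dx.
L = (2 + 34·x) + (-1 - x + 17·x^2 + 17·x^3)·Dx  (order 1).
h: a_k = -1, -2, -18, -34, -306, -578, …
ICs: h(0) = -1.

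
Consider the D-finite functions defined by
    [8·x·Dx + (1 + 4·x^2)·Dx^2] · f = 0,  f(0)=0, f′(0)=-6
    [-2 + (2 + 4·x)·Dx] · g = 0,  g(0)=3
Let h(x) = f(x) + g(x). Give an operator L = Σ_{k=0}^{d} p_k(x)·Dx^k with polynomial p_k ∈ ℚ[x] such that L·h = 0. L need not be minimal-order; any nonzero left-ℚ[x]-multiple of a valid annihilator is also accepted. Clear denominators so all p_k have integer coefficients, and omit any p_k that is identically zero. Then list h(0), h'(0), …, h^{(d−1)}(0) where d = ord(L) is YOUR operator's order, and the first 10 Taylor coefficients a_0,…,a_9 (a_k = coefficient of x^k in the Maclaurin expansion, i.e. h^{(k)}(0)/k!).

L = (-8 - 40·x + 96·x^2 + 96·x^3)·Dx + (-11 - 32·x + 40·x^2 + 384·x^3 + 336·x^4)·Dx^2 + (-1 + 6·x + 24·x^2 + 48·x^3 + 112·x^4 + 96·x^5)·Dx^3  (order 3).
h: a_k = 3, -3, -3/2, 19/2, -15/8, -663/40, -63/16, 6837/112, -1287/128, -59101/384, …
ICs: h(0) = 3, h′(0) = -3, h′′(0) = -3.

f: a_k = 0, -6, 0, 8, 0, -96/5, 0, 384/7, 0, -512/3, …
g: a_k = 3, 3, -3/2, 3/2, -15/8, 21/8, -63/16, 99/16, -1287/128, 2145/128, …
Sum ⇒ L₀ = lclm(L_f,L_g) in ℚ(x)⟨Dx⟩.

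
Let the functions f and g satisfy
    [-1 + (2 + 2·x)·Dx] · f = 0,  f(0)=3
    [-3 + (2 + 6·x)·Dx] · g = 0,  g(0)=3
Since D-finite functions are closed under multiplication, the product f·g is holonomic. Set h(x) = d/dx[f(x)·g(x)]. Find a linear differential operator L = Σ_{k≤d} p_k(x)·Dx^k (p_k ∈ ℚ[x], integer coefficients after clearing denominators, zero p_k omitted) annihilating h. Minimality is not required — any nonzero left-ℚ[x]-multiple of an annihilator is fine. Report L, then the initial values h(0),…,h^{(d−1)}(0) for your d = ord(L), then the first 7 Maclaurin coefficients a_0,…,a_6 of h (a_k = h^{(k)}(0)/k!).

f: a_k = 3, 3/2, -3/8, 3/16, -15/128, 21/256, -63/1024, …
g: a_k = 3, 9/2, -27/8, 81/16, -1215/128, 5103/256, -45927/1024, …
f·g: L₀ = L_f ⊗_s L_g, ord ≤ 1·1.
Differentiate: ansatz ord ≤ ord L₀ ⇒ L.
L = -1 + (-2 - 11·x - 18·x^2 - 9·x^3)·Dx  (order 1).
h: a_k = 18, -9, 27, -153/2, 855/4, -4779/8, 13419/8, …
ICs: h(0) = 18.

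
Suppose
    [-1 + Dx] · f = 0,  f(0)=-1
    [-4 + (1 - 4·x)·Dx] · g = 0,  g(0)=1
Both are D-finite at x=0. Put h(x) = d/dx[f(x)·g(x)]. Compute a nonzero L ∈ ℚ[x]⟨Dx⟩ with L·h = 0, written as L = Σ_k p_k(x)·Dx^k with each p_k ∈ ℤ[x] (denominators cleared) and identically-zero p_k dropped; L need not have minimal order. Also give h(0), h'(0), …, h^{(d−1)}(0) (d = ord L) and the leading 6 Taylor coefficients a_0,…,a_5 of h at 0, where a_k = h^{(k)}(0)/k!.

f: a_k = -1, -1, -1/2, -1/6, -1/24, -1/120, …
g: a_k = 1, 4, 16, 64, 256, 1024, …
Sym-product of L_f,L_g gives L₀ (≤ ord 1).
Derive L from L₀ (diff closure).
L = (41 - 40·x + 16·x^2) + (-5 + 24·x - 16·x^2)·Dx  (order 1).
h: a_k = -5, -41, -493/2, -7889/6, -157781/24, -757349/24, …
ICs: h(0) = -5.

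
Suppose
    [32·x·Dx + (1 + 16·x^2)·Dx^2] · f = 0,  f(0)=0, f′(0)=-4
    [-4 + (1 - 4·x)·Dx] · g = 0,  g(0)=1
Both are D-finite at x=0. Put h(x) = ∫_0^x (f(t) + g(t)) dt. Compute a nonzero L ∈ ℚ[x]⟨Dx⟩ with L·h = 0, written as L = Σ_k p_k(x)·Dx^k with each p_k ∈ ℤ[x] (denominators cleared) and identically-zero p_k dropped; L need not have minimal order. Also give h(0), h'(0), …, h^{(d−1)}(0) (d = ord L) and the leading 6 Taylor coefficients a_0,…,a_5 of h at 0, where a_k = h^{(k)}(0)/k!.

f: a_k = 0, -4, 0, 64/3, 0, -1024/5, …
g: a_k = 1, 4, 16, 64, 256, 1024, …
Sum ⇒ L₀ = lclm(L_f,L_g) in ℚ(x)⟨Dx⟩.
h=∫h₀ ⇒ L = L₀·Dx.
L = (32 - 512·x - 1536·x^2)·Dx^2 + (-16 + 32·x - 256·x^2 - 1536·x^3)·Dx^3 + (1 - 256·x^4)·Dx^4  (order 4).
h: a_k = 0, 1, 0, 16/3, 64/3, 256/5, …
ICs: h(0) = 0, h′(0) = 1, h′′(0) = 0, h′′′(0) = 32.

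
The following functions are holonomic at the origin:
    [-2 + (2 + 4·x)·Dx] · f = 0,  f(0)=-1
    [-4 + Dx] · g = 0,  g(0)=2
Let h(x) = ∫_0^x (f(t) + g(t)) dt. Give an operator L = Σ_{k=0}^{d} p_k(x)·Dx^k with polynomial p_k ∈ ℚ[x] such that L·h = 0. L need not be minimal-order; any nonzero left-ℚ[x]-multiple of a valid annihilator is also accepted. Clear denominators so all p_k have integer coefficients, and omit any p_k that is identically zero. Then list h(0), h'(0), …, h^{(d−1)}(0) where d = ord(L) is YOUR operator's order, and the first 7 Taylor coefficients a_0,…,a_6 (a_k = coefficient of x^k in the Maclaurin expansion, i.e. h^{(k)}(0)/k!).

f: a_k = -1, -1, 1/2, -1/2, 5/8, -7/8, 21/16, …
g: a_k = 2, 8, 16, 64/3, 64/3, 256/15, 512/45, …
f+g: L₀ = lclm(L_f,L_g), ord ≤ 1+1.
Integrate: L := L₀·Dx.
L = (20 + 32·x)·Dx + (-17 - 64·x - 64·x^2)·Dx^2 + (3 + 14·x + 16·x^2)·Dx^3  (order 3).
h: a_k = 0, 1, 7/2, 11/2, 125/24, 527/120, 1943/720, …
ICs: h(0) = 0, h′(0) = 1, h′′(0) = 7.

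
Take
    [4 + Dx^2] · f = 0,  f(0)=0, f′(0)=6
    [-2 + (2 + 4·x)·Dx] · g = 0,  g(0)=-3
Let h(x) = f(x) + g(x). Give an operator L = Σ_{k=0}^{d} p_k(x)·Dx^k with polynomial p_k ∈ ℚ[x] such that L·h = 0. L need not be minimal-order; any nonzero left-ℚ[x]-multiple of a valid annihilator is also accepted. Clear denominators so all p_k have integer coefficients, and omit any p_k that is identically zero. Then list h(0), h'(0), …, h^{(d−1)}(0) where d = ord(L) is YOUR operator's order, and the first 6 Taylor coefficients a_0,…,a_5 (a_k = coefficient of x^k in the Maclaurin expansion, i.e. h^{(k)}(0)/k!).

f: a_k = 0, 6, 0, -4, 0, 4/5, …
g: a_k = -3, -3, 3/2, -3/2, 15/8, -21/8, …
f+g: L₀ = lclm(L_f,L_g), ord ≤ 2+1.
L = (-28 - 64·x - 64·x^2) + (12 + 88·x + 192·x^2 + 128·x^3)·Dx + (-7 - 16·x - 16·x^2)·Dx^2 + (3 + 22·x + 48·x^2 + 32·x^3)·Dx^3  (order 3).
h: a_k = -3, 3, 3/2, -11/2, 15/8, -73/40, …
ICs: h(0) = -3, h′(0) = 3, h′′(0) = 3.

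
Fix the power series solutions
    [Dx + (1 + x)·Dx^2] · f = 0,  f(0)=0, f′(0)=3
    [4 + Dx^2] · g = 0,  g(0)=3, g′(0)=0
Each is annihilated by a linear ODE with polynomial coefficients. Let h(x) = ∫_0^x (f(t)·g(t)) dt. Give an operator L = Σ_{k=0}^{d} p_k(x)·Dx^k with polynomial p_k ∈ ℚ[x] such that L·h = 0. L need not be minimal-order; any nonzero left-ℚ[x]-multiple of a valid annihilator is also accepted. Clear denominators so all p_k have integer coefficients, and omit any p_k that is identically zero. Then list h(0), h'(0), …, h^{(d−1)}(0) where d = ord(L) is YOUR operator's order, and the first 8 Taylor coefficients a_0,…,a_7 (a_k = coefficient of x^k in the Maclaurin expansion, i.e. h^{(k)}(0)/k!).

f: a_k = 0, 3, -3/2, 1, -3/4, 3/5, -1/2, 3/7, …
g: a_k = 3, 0, -6, 0, 2, 0, -4/15, 0, …
f·g: L₀ = L_f ⊗_s L_g, ord ≤ 2·2.
h=∫₀ˣh₀: take L = L₀·Dx.
L = (168 + 864·x + 1456·x^2 + 1024·x^3 + 256·x^4)·Dx + (112 + 368·x + 384·x^2 + 128·x^3)·Dx^2 + (102 + 464·x + 744·x^2 + 512·x^3 + 128·x^4)·Dx^3 + (28 + 92·x + 96·x^2 + 32·x^3)·Dx^4 + (15 + 62·x + 95·x^2 + 64·x^3 + 16·x^4)·Dx^5  (order 5).
h: a_k = 0, 0, 9/2, -3/2, -15/4, 27/20, 3/10, 0, …
ICs: h(0) = 0, h′(0) = 0, h′′(0) = 9, h′′′(0) = -9, h′′′′(0) = -90.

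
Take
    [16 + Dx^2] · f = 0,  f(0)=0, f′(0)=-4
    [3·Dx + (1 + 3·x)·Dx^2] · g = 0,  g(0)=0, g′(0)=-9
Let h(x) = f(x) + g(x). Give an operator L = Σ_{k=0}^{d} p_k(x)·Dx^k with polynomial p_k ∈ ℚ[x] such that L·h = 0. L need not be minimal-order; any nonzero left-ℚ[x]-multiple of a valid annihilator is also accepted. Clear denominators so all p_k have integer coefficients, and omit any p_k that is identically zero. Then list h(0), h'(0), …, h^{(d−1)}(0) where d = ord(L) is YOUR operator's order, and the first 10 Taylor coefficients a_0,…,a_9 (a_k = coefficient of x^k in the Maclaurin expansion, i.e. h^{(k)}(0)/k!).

f: a_k = 0, -4, 0, 32/3, 0, -128/15, 0, 1024/315, 0, -2048/2835, …
g: a_k = 0, -9, 27/2, -27, 243/4, -729/5, 729/2, -6561/7, 19683/8, -6561, …
f+g: L₀ = lclm(L_f,L_g), ord ≤ 2+2.
L = (1680 + 2304·x + 3456·x^2)·Dx + (272 + 1584·x + 3456·x^2 + 3456·x^3)·Dx^2 + (105 + 144·x + 216·x^2)·Dx^3 + (17 + 99·x + 216·x^2 + 216·x^3)·Dx^4  (order 4).
h: a_k = 0, -13, 27/2, -49/3, 243/4, -463/3, 729/2, -294221/315, 19683/8, -18602483/2835, …
ICs: h(0) = 0, h′(0) = -13, h′′(0) = 27, h′′′(0) = -98.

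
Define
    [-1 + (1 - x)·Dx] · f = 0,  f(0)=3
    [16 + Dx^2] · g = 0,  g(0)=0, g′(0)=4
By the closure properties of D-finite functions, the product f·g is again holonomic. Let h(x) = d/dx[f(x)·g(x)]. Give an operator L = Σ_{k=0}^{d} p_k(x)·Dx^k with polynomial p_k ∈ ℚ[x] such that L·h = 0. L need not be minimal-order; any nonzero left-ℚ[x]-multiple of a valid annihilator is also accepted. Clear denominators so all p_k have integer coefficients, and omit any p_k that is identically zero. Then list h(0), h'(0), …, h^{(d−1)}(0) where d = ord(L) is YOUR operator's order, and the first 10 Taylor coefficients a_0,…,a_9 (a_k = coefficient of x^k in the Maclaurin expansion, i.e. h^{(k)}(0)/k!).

L = (14 - 32·x + 16·x^2) + (-2 + 2·x)·Dx + (1 - 2·x + x^2)·Dx^2  (order 2).
h: a_k = 12, 24, -60, -80, 28, 168/5, -436/15, -3488/105, -268/15, -536/27, …
ICs: h(0) = 12, h′(0) = 24.

f: a_k = 3, 3, 3, 3, 3, 3, 3, 3, 3, 3, …
g: a_k = 0, 4, 0, -32/3, 0, 128/15, 0, -1024/315, 0, 2048/2835, …
Sym-product of L_f,L_g gives L₀ (≤ ord 2).
Differentiate: ansatz ord ≤ ord L₀ ⇒ L.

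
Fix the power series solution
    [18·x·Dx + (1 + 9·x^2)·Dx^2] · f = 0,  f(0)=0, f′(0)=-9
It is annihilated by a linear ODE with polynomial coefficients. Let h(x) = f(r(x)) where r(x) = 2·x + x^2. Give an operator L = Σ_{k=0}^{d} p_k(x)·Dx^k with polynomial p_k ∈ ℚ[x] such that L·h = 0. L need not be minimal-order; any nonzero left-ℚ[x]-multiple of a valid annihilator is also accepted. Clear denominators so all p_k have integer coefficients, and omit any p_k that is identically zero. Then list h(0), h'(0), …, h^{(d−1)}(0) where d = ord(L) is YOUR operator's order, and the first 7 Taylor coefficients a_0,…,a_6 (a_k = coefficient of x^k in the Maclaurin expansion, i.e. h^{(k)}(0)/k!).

f: a_k = 0, -9, 0, 27, 0, -729/5, 0, …
Change of var in L_f (x↦r) gives L₀.
L = (-1 + 72·x + 144·x^2 + 108·x^3 + 27·x^4)·Dx + (1 + x + 36·x^2 + 72·x^3 + 45·x^4 + 9·x^5)·Dx^2  (order 2).
h: a_k = 0, -18, -9, 216, 324, -22518/5, -11637, …
ICs: h(0) = 0, h′(0) = -18.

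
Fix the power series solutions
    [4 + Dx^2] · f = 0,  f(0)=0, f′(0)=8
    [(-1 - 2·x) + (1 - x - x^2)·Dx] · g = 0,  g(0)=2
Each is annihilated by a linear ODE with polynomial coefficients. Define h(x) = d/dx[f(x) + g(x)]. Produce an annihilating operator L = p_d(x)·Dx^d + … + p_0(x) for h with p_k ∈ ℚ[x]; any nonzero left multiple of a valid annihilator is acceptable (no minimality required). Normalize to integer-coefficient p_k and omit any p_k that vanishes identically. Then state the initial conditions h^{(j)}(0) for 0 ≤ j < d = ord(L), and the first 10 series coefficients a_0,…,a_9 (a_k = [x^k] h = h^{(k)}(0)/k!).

f: a_k = 0, 8, 0, -16/3, 0, 16/15, 0, -32/315, 0, 16/2835, …
g: a_k = 2, 2, 4, 6, 10, 16, 26, 42, 68, 110, …
f+g: L₀ = lclm(L_f,L_g), ord ≤ 2+1.
Derive L from L₀ (diff closure).
L = (272 + 704·x + 880·x^2 + 400·x^3 + 320·x^4 + 144·x^5 + 48·x^6) + (-44 - 52·x + 108·x^2 + 80·x^3 + 40·x^4 + 72·x^5 + 56·x^6 + 16·x^7)·Dx + (68 + 176·x + 220·x^2 + 100·x^3 + 80·x^4 + 36·x^5 + 12·x^6)·Dx^2 + (-11 - 13·x + 27·x^2 + 20·x^3 + 10·x^4 + 18·x^5 + 14·x^6 + 4·x^7)·Dx^3  (order 3).
h: a_k = 10, 8, 2, 40, 256/3, 156, 13198/45, 544, 311866/315, 1780, …
ICs: h(0) = 10, h′(0) = 8, h′′(0) = 4.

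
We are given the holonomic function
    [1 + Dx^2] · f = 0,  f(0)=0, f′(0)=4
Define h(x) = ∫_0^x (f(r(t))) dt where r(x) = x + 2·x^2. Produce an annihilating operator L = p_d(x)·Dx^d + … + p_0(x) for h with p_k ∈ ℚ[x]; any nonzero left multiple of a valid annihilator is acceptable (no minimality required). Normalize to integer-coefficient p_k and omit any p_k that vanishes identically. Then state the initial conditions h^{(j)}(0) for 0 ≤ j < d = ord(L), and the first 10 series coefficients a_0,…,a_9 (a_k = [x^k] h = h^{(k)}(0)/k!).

L = (1 + 12·x + 48·x^2 + 64·x^3)·Dx - 4·Dx^2 + (1 + 4·x)·Dx^3  (order 3).
h: a_k = 0, 0, 2, 8/3, -1/6, -4/5, -239/180, -5/7, 1679/10080, 239/810, …
ICs: h(0) = 0, h′(0) = 0, h′′(0) = 4.

f: a_k = 0, 4, 0, -2/3, 0, 1/30, 0, -1/1260, 0, 1/90720, …
L₀ from L_f via x↦r, Dx↦r'^{-1}Dx.
h=∫₀ˣh₀: take L = L₀·Dx.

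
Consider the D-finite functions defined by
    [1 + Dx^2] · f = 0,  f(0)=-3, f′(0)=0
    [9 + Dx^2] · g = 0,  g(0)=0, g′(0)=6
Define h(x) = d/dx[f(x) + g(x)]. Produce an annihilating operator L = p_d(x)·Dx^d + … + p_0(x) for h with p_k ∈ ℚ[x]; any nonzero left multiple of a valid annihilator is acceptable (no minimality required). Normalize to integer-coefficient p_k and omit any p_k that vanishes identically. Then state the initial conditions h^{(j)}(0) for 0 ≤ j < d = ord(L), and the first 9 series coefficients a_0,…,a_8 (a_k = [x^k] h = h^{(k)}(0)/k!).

L = 9 + 10·Dx^2 + Dx^4  (order 4).
h: a_k = 6, 3, -27, -1/2, 81/4, 1/40, -243/40, -1/1680, 2187/2240, …
ICs: h(0) = 6, h′(0) = 3, h′′(0) = -54, h′′′(0) = -3.

f: a_k = -3, 0, 3/2, 0, -1/8, 0, 1/240, 0, -1/13440, …
g: a_k = 0, 6, 0, -9, 0, 81/20, 0, -243/280, 0, …
h₀=f+g: left-lcm gives L₀, ord ≤ 4.
h₀' ⇒ L via d/dx closure of L₀.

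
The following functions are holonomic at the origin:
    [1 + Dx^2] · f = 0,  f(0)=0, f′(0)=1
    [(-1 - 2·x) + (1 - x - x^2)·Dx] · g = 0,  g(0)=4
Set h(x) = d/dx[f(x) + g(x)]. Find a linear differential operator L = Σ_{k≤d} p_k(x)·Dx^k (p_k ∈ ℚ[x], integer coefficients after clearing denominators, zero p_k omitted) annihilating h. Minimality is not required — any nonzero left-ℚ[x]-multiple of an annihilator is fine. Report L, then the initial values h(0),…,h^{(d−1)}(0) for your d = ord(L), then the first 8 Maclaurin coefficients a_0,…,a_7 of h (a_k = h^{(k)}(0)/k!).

L = (124 + 358·x + 470·x^2 + 230·x^3 + 130·x^4 + 18·x^5 + 6·x^6) + (-19 - 29·x + 36·x^2 + 55·x^3 + 50·x^4 + 27·x^5 + 7·x^6 + 2·x^7)·Dx + (124 + 358·x + 470·x^2 + 230·x^3 + 130·x^4 + 18·x^5 + 6·x^6)·Dx^2 + (-19 - 29·x + 36·x^2 + 55·x^3 + 50·x^4 + 27·x^5 + 7·x^6 + 2·x^7)·Dx^3  (order 3).
h: a_k = 5, 16, 71/2, 80, 3841/24, 312, 423359/720, 1088, …
ICs: h(0) = 5, h′(0) = 16, h′′(0) = 71.

f: a_k = 0, 1, 0, -1/6, 0, 1/120, 0, -1/5040, …
g: a_k = 4, 4, 8, 12, 20, 32, 52, 84, …
Weyl lclm of L_f,L_g ⇒ L₀ (ord ≤ 3).
h=h₀': d/dx-closure on L₀ ⇒ L.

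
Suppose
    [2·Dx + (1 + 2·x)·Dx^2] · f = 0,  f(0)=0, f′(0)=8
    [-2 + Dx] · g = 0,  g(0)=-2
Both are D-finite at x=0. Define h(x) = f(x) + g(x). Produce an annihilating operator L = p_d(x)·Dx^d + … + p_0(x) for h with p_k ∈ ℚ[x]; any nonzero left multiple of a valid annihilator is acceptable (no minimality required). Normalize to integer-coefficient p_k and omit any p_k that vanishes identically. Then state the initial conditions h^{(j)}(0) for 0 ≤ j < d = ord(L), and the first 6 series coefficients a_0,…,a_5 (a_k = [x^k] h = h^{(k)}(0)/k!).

f: a_k = 0, 8, -8, 32/3, -16, 128/5, …
g: a_k = -2, -4, -4, -8/3, -4/3, -8/15, …
Sum ⇒ L₀ = lclm(L_f,L_g) in ℚ(x)⟨Dx⟩.
L = (-6 - 4·x)·Dx + (1 - 4·x - 4·x^2)·Dx^2 + (1 + 3·x + 2·x^2)·Dx^3  (order 3).
h: a_k = -2, 4, -12, 8, -52/3, 376/15, …
ICs: h(0) = -2, h′(0) = 4, h′′(0) = -24.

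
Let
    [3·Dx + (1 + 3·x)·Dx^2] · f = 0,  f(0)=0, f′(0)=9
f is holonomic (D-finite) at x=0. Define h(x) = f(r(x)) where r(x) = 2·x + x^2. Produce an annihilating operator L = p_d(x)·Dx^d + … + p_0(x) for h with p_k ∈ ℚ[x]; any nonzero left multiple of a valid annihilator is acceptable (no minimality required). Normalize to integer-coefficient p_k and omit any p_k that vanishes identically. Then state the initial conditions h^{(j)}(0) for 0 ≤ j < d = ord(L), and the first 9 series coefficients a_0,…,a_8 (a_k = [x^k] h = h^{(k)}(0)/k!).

f: a_k = 0, 9, -27/2, 27, -243/4, 729/5, -729/2, 6561/7, -19683/8, …
Substitute x→r, Dx→(1/r')Dx; clear ⇒ L₀.
L = (5 + 6·x + 3·x^2)·Dx + (1 + 7·x + 9·x^2 + 3·x^3)·Dx^2  (order 2).
h: a_k = 0, 18, -45, 162, -1323/2, 14418/5, -13095, 428166/7, -1166643/4, …
ICs: h(0) = 0, h′(0) = 18.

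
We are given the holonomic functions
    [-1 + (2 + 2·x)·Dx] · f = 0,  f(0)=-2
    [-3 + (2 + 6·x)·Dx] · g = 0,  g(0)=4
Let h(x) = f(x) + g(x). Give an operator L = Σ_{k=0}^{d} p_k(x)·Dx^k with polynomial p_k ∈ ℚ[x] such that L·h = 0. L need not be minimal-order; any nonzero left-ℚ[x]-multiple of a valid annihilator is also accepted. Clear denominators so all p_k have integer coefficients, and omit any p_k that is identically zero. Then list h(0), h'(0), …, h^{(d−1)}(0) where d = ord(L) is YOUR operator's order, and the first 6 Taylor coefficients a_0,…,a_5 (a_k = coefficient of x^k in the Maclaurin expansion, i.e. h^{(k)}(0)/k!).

L = -3 + (8 + 12·x)·Dx + (4 + 16·x + 12·x^2)·Dx^2  (order 2).
h: a_k = 2, 5, -17/4, 53/8, -805/64, 3395/128, …
ICs: h(0) = 2, h′(0) = 5.

f: a_k = -2, -1, 1/4, -1/8, 5/64, -7/128, …
g: a_k = 4, 6, -9/2, 27/4, -405/32, 1701/64, …
h₀=f+g: left-lcm gives L₀, ord ≤ 2.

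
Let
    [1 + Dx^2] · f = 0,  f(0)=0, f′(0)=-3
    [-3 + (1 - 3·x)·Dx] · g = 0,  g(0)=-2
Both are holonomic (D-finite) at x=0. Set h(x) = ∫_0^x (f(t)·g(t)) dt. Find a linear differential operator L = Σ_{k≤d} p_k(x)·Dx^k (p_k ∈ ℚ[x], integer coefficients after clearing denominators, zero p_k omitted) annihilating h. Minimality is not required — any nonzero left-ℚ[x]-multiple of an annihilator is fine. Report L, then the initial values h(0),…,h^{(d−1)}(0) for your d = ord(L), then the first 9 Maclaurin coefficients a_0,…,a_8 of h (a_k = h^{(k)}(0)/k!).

f: a_k = 0, -3, 0, 1/2, 0, -1/40, 0, 1/1680, 0, …
g: a_k = -2, -6, -18, -54, -162, -486, -1458, -4374, -13122, …
Sym-product of L_f,L_g gives L₀ (≤ ord 2).
Integrate: L := L₀·Dx.
L = (-1 + 3·x)·Dx + 6·Dx^2 + (-1 + 3·x)·Dx^3  (order 3).
h: a_k = 0, 0, 3, 6, 53/4, 159/5, 9541/120, 4089/20, 3606497/6720, …
ICs: h(0) = 0, h′(0) = 0, h′′(0) = 6.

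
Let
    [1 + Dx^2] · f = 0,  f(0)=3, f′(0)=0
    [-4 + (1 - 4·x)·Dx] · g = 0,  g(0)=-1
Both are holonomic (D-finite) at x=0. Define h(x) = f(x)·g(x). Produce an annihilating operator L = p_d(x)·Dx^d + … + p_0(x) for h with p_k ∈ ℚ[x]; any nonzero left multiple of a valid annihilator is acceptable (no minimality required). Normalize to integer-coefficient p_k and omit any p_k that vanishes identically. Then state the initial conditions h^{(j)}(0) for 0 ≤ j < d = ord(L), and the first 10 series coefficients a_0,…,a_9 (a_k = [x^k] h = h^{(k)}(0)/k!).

L = (-1 + 4·x) + 8·Dx + (-1 + 4·x)·Dx^2  (order 2).
h: a_k = -3, -12, -93/2, -186, -5953/8, -5953/2, -2857439/240, -2857439/60, -512053069/2688, -512053069/672, …
ICs: h(0) = -3, h′(0) = -12.

f: a_k = 3, 0, -3/2, 0, 1/8, 0, -1/240, 0, 1/13440, 0, …
g: a_k = -1, -4, -16, -64, -256, -1024, -4096, -16384, -65536, -262144, …
f·g: L₀ = L_f ⊗_s L_g, ord ≤ 2·1.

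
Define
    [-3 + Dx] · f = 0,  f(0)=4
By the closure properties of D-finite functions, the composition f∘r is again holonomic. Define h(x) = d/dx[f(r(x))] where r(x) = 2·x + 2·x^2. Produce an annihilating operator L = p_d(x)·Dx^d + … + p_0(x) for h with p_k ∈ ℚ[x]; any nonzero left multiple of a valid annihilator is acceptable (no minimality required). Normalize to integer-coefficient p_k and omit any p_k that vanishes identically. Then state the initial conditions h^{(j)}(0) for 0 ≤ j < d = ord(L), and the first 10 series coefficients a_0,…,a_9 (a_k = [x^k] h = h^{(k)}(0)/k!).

f: a_k = 4, 12, 18, 18, 27/2, 81/10, 81/20, 243/140, 729/1120, 243/1120, …
f∘r: x↦r, Dx↦Dx/r' in L_f ⇒ L₀.
Differentiate: ansatz ord ≤ ord L₀ ⇒ L.
L = (8 + 24·x + 24·x^2) + (-1 - 2·x)·Dx  (order 1).
h: a_k = 24, 192, 864, 2880, 7776, 89856/5, 183168/5, 2356992/35, 793152/7, 6179328/35, …
ICs: h(0) = 24.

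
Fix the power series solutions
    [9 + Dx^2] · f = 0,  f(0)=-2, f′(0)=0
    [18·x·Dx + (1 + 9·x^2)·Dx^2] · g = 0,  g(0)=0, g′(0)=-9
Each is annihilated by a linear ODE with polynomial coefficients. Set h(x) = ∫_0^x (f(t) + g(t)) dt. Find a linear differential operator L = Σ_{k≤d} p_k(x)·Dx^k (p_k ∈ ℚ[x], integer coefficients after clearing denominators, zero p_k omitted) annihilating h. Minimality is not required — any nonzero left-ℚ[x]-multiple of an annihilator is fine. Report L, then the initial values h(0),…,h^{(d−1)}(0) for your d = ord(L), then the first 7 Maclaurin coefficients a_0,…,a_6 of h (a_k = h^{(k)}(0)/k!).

f: a_k = -2, 0, 9, 0, -27/4, 0, 81/40, …
g: a_k = 0, -9, 0, 27, 0, -729/5, 0, …
h₀=f+g: left-lcm gives L₀, ord ≤ 4.
Integrate: L := L₀·Dx.
L = (-1782·x + 20412·x^3 + 13122·x^5)·Dx^2 + (-9 + 567·x^2 + 6561·x^4 + 6561·x^6)·Dx^3 + (-198·x + 2268·x^3 + 1458·x^5)·Dx^4 + (-1 + 63·x^2 + 729·x^4 + 729·x^6)·Dx^5  (order 5).
h: a_k = 0, -2, -9/2, 3, 27/4, -27/20, -243/10, …
ICs: h(0) = 0, h′(0) = -2, h′′(0) = -9, h′′′(0) = 18, h′′′′(0) = 162.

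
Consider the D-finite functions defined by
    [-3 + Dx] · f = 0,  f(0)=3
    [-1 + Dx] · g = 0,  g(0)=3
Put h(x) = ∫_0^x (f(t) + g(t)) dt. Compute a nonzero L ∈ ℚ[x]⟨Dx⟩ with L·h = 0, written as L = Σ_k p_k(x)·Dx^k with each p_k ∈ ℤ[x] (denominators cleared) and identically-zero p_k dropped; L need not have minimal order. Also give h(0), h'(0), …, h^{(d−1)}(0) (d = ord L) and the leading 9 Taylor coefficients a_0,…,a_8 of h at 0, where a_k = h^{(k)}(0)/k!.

f: a_k = 3, 9, 27/2, 27/2, 81/8, 243/40, 243/80, 729/560, 2187/4480, …
g: a_k = 3, 3, 3/2, 1/2, 1/8, 1/40, 1/240, 1/1680, 1/13440, …
Weyl lclm of L_f,L_g ⇒ L₀ (ord ≤ 2).
Integrate: L := L₀·Dx.
L = 3·Dx - 4·Dx^2 + Dx^3  (order 3).
h: a_k = 0, 6, 6, 5, 7/2, 41/20, 61/60, 73/168, 547/3360, …
ICs: h(0) = 0, h′(0) = 6, h′′(0) = 12.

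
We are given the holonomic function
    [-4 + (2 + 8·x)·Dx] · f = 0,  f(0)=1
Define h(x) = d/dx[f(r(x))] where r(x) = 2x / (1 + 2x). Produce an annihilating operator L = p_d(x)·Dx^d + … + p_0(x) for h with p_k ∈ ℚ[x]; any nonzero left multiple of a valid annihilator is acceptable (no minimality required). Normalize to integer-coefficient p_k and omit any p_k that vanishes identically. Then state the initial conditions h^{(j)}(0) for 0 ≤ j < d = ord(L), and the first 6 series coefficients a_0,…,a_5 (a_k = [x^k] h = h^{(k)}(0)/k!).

L = (-8 - 40·x) + (-1 - 12·x - 20·x^2)·Dx  (order 1).
h: a_k = 4, -32, 240, -1920, 16320, -144384, …
ICs: h(0) = 4.

f: a_k = 1, 2, -2, 4, -10, 28, …
L₀ from L_f via x↦r, Dx↦r'^{-1}Dx.
h=h₀': d/dx-closure on L₀ ⇒ L.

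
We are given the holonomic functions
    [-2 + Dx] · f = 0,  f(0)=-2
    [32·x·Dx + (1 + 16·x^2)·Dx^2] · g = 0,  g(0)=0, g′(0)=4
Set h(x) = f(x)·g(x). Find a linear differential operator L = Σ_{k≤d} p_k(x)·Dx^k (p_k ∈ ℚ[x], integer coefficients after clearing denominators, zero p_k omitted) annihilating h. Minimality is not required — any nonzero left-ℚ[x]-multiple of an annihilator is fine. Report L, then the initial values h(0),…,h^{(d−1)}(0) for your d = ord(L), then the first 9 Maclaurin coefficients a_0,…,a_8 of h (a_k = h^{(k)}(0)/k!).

f: a_k = -2, -4, -4, -8/3, -4/3, -8/15, -8/45, -16/315, -4/315, …
g: a_k = 0, 4, 0, -64/3, 0, 1024/5, 0, -16384/7, 0, …
f·g: L₀ = L_f ⊗_s L_g, ord ≤ 1·2.
L = (4 - 64·x + 64·x^2) + (-4 + 32·x - 64·x^2)·Dx + (1 + 16·x^2)·Dx^2  (order 2).
h: a_k = 0, -8, -16, 80/3, 224/3, -1648/5, -6880/9, 408416/105, 2780608/315, …
ICs: h(0) = 0, h′(0) = -8.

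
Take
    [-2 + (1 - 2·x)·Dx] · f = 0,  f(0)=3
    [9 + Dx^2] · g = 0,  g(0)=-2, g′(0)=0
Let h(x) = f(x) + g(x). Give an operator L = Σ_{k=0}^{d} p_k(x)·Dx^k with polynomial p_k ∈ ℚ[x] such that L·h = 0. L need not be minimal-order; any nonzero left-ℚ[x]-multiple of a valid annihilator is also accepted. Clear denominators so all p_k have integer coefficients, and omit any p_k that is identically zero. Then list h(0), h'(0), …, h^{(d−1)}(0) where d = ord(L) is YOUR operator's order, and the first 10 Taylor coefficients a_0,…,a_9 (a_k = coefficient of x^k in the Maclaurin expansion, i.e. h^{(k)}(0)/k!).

L = (594 - 648·x + 648·x^2) + (-153 + 630·x - 972·x^2 + 648·x^3)·Dx + (66 - 72·x + 72·x^2)·Dx^2 + (-17 + 70·x - 108·x^2 + 72·x^3)·Dx^3  (order 3).
h: a_k = 1, 6, 21, 24, 165/4, 96, 7761/40, 384, 1719591/2240, 1536, …
ICs: h(0) = 1, h′(0) = 6, h′′(0) = 42.

f: a_k = 3, 6, 12, 24, 48, 96, 192, 384, 768, 1536, …
g: a_k = -2, 0, 9, 0, -27/4, 0, 81/40, 0, -729/2240, 0, …
Sum ⇒ L₀ = lclm(L_f,L_g) in ℚ(x)⟨Dx⟩.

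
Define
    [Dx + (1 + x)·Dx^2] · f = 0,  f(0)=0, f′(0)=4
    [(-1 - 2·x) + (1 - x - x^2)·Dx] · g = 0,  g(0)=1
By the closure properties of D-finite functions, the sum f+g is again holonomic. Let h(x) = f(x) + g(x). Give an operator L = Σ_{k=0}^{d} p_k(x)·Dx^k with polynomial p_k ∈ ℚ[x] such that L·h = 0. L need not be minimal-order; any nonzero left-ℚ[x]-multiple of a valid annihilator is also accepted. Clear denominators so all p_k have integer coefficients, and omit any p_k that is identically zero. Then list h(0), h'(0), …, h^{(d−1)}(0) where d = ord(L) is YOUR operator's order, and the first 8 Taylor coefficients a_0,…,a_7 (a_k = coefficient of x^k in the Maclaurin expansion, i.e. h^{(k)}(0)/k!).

L = (-26 - 70·x - 76·x^2 - 36·x^3 - 12·x^4)·Dx + (-16 - 84·x - 160·x^2 - 144·x^3 - 74·x^4 - 20·x^5)·Dx^2 + (5 + 11·x - x^2 - 23·x^3 - 29·x^4 - 17·x^5 - 4·x^6)·Dx^3  (order 3).
h: a_k = 1, 5, 0, 13/3, 4, 44/5, 37/3, 151/7, …
ICs: h(0) = 1, h′(0) = 5, h′′(0) = 0.

f: a_k = 0, 4, -2, 4/3, -1, 4/5, -2/3, 4/7, …
g: a_k = 1, 1, 2, 3, 5, 8, 13, 21, …
f+g: L₀ = lclm(L_f,L_g), ord ≤ 2+1.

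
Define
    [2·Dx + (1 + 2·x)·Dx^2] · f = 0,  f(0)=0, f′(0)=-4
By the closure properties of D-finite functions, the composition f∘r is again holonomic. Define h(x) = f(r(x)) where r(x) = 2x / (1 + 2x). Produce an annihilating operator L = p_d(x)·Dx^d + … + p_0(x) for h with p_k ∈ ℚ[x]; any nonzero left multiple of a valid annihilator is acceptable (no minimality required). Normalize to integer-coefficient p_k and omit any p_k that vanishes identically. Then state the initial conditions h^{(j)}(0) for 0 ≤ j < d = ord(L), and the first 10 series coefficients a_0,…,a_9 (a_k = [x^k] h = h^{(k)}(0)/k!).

f: a_k = 0, -4, 4, -16/3, 8, -64/5, 64/3, -256/7, 64, -1024/9, …
f∘r: x↦r, Dx↦Dx/r' in L_f ⇒ L₀.
L = (8 + 24·x)·Dx + (1 + 8·x + 12·x^2)·Dx^2  (order 2).
h: a_k = 0, -8, 32, -416/3, 640, -15488/5, 46592/3, -559616/7, 419840, -20154368/9, …
ICs: h(0) = 0, h′(0) = -8.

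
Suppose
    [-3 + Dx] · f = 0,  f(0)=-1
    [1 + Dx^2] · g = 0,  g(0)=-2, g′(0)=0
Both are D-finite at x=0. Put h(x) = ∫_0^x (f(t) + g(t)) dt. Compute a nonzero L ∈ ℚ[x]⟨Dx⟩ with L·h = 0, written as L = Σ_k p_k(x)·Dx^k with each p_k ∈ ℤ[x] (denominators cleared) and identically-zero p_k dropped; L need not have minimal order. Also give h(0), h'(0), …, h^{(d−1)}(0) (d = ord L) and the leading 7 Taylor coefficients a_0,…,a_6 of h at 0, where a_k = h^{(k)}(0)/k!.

f: a_k = -1, -3, -9/2, -9/2, -27/8, -81/40, -81/80, …
g: a_k = -2, 0, 1, 0, -1/12, 0, 1/360, …
L₀ := lclm(L_f,L_g); ord L₀ ≤ 1+2.
Integrate: L := L₀·Dx.
L = -3·Dx + Dx^2 - 3·Dx^3 + Dx^4  (order 4).
h: a_k = 0, -3, -3/2, -7/6, -9/8, -83/120, -27/80, …
ICs: h(0) = 0, h′(0) = -3, h′′(0) = -3, h′′′(0) = -7.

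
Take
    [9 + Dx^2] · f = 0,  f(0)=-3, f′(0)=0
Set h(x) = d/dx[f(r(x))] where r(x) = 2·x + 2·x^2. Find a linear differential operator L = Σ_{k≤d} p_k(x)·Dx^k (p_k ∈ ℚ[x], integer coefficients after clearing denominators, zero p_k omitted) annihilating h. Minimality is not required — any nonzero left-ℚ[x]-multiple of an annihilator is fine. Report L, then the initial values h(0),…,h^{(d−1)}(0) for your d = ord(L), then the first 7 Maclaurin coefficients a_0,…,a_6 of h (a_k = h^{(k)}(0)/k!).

L = (48 + 288·x + 864·x^2 + 1152·x^3 + 576·x^4) + (-6 - 12·x)·Dx + (1 + 4·x + 4·x^2)·Dx^2  (order 2).
h: a_k = 0, 108, 324, -432, -3240, -23328/5, 18144/5, …
ICs: h(0) = 0, h′(0) = 108.

f: a_k = -3, 0, 27/2, 0, -81/8, 0, 243/80, …
Change of var in L_f (x↦r) gives L₀.
h=h₀': d/dx-closure on L₀ ⇒ L.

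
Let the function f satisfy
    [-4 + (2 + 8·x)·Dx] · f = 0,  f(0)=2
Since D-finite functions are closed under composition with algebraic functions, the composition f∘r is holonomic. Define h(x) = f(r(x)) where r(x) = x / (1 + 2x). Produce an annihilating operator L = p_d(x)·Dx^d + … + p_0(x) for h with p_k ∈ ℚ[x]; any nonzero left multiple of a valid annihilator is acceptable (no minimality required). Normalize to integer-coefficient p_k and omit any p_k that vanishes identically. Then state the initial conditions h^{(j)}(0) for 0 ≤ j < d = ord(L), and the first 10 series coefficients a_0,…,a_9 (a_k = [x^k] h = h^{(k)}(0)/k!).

L = -2 + (1 + 8·x + 12·x^2)·Dx  (order 1).
h: a_k = 2, 4, -12, 40, -148, 600, -2616, 12048, -57780, 285592, …
ICs: h(0) = 2.

f: a_k = 2, 4, -4, 8, -20, 56, -168, 528, -1716, 5720, …
f∘r: x↦r, Dx↦Dx/r' in L_f ⇒ L₀.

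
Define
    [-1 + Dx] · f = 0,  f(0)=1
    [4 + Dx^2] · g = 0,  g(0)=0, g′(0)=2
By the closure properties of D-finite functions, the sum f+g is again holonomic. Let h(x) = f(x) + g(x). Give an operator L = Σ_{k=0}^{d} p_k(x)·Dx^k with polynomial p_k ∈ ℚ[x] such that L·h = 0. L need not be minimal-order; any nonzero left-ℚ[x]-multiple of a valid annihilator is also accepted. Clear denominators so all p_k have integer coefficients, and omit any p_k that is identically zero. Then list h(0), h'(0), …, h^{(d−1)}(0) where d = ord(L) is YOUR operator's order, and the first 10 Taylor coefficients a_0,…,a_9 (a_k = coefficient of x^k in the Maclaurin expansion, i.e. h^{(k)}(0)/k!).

L = -4 + 4·Dx - Dx^2 + Dx^3  (order 3).
h: a_k = 1, 3, 1/2, -7/6, 1/24, 11/40, 1/720, -127/5040, 1/40320, 19/13440, …
ICs: h(0) = 1, h′(0) = 3, h′′(0) = 1.

f: a_k = 1, 1, 1/2, 1/6, 1/24, 1/120, 1/720, 1/5040, 1/40320, 1/362880, …
g: a_k = 0, 2, 0, -4/3, 0, 4/15, 0, -8/315, 0, 4/2835, …
L₀ := lclm(L_f,L_g); ord L₀ ≤ 1+2.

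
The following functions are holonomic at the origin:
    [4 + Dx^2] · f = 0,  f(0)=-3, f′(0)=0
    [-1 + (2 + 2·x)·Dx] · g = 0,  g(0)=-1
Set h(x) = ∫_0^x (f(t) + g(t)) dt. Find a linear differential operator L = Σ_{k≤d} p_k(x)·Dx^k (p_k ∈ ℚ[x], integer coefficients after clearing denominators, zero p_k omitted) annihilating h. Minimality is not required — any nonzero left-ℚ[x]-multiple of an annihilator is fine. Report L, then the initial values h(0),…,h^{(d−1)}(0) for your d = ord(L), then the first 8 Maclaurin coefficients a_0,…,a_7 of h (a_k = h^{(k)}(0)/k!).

L = (-76 - 128·x - 64·x^2)·Dx + (120 + 376·x + 384·x^2 + 128·x^3)·Dx^2 + (-19 - 32·x - 16·x^2)·Dx^3 + (30 + 94·x + 96·x^2 + 32·x^3)·Dx^4  (order 4).
h: a_k = 0, -4, -1/4, 49/24, -1/64, -251/640, -7/1536, 4411/107520, …
ICs: h(0) = 0, h′(0) = -4, h′′(0) = -1/2, h′′′(0) = 49/4.

f: a_k = -3, 0, 6, 0, -2, 0, 4/15, 0, …
g: a_k = -1, -1/2, 1/8, -1/16, 5/128, -7/256, 21/1024, -33/2048, …
L₀ := lclm(L_f,L_g); ord L₀ ≤ 2+1.
h=∫₀ˣh₀: take L = L₀·Dx.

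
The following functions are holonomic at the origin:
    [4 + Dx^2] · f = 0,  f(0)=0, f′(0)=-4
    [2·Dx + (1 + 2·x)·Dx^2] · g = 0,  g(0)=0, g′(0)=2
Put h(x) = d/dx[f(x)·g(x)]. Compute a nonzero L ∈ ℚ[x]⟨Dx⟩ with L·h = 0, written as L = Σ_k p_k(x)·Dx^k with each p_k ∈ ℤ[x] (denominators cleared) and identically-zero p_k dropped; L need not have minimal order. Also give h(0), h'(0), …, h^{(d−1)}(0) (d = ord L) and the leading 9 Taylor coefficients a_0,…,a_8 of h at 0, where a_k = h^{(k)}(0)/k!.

L = (-400 - 1408·x - 2688·x^2 + 1536·x^3 + 11008·x^4 + 12288·x^5 + 4096·x^6) + (-192 - 512·x + 640·x^2 + 3840·x^3 + 5120·x^4 + 2048·x^5)·Dx + (-112 - 352·x - 224·x^2 + 2304·x^3 + 6272·x^4 + 6144·x^5 + 2048·x^6)·Dx^2 + (-48 - 128·x + 160·x^2 + 960·x^3 + 1280·x^4 + 512·x^5)·Dx^3 + (-3 + 112·x^2 + 480·x^3 + 880·x^4 + 768·x^5 + 256·x^6)·Dx^4  (order 4).
h: a_k = 0, -16, 24, -64/3, 160/3, -352/3, 3472/15, -28928/63, 6400/7, …
ICs: h(0) = 0, h′(0) = -16, h′′(0) = 48, h′′′(0) = -128.

f: a_k = 0, -4, 0, 8/3, 0, -8/15, 0, 16/315, 0, …
g: a_k = 0, 2, -2, 8/3, -4, 32/5, -32/3, 128/7, -32, …
L₀ := L_f ⊗_s L_g (sym. prod.), ord ≤ 4.
h₀' ⇒ L via d/dx closure of L₀.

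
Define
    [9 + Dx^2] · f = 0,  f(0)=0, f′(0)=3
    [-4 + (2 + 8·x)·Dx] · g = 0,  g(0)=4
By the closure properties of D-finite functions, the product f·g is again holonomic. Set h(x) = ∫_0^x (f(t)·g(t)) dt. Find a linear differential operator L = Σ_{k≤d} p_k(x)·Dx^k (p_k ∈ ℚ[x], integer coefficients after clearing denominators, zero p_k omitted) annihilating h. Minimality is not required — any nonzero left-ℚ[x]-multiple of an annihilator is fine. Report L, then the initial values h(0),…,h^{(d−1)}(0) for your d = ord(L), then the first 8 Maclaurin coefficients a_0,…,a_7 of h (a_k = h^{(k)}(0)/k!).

f: a_k = 0, 3, 0, -9/2, 0, 81/40, 0, -243/560, …
g: a_k = 4, 8, -8, 16, -40, 112, -336, 1056, …
L₀ := L_f ⊗_s L_g (sym. prod.), ord ≤ 2.
Integrate: L := L₀·Dx.
L = (21 + 72·x + 144·x^2)·Dx + (-4 - 16·x)·Dx^2 + (1 + 8·x + 16·x^2)·Dx^3  (order 3).
h: a_k = 0, 0, 6, 8, -21/2, 12/5, -253/20, 1401/35, …
ICs: h(0) = 0, h′(0) = 0, h′′(0) = 12.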